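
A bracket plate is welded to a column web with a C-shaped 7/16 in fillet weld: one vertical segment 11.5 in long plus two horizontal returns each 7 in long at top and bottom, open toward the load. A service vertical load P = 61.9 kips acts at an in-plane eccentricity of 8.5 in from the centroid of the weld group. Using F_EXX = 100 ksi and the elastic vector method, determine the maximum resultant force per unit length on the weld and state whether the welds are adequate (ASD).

f_max ≈ 7.41 kip/in; adequate

Total weld length L_w = 25.5 in. Treat welds as unit-width lines.
Centroid: x̄ = 2×7×3.5 / 25.5 = 1.922 in from the vertical weld.
Polar moment about centroid: J = I_x + I_y = [11.5³/12 + 2×7×5.75²] + [11.5×1.922² + 2(7³/12 + 7×1.578²)] = 724.1 in³.
Direct shear f_v = P/L_w = 61.9 / 25.5 = 2.427 kip/in (vertical).
Torsion M = P·e = 61.9 × 8.5 = 526.15 kip·in.
Critical point at (x, y) = (5.078, 5.75) from centroid. f_tx = M·y/J = 4.178 kip/in; f_ty = M·x/J = 3.69 kip/in.
Resultant f_max = √[f_tx² + (f_v + f_ty)²] = √[4.178² + (2.427 + 3.69)²] = 7.408 kip/in.
Capacity per unit length: r_n/Ω = (1/2.0) × 0.6 × 100 × (0.707 × 0.4375) = 9.279 kip/in.
7.408 ≤ 9.279 → adequate.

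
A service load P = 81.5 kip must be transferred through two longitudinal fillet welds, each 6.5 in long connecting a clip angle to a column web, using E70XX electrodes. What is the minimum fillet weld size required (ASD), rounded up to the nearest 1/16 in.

E70XX → F_EXX = 70 ksi.
Total weld length L = 13 in.
Required throat t_e = P × Ω / (0.6 F_EXX × L) = 81.5 × 2.0 / (0.6 × 70 × 13) = 0.2985 in.
Required leg w = t_e / 0.707 = 0.4223 in → use 7/16 in.

w = 7/16 in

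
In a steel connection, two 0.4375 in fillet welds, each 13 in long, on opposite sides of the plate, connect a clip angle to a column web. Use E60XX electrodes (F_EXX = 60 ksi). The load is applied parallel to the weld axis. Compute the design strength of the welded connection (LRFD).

φR_n ≈ 217 kip

Effective throat t_e = 0.707 × 0.4375 = 0.3093 in.
Total length L = 26 in; A_we = 0.3093 × 26 = 8.042 in².
F_nw = 0.6 F_EXX = 0.6 × 60 = 36 ksi.
φR_n = 0.75 × 36 × 8.042 = 217.1 kip.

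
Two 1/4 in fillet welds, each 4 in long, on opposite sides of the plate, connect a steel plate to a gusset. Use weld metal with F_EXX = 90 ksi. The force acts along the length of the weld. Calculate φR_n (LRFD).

φR_n ≈ 57.3 kips

Effective throat t_e = 0.707 × 0.25 = 0.1767 in.
Total length L = 8 in; A_we = 0.1767 × 8 = 1.414 in².
F_nw = 0.6 F_EXX = 0.6 × 90 = 54 ksi.
φR_n = 0.75 × 54 × 1.414 = 57.27 kips.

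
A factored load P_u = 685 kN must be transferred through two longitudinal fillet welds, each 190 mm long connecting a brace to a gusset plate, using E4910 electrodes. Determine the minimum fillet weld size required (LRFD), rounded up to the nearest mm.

E49XX → F_EXX = 490 MPa.
Total weld length L = 380 mm.
Required throat t_e = P_u / (φ × 0.6 F_EXX × L) = 685 / (0.75 × 0.6 × 490 × 380 × 10⁻³) = 8.175 mm.
Required leg w = t_e / 0.707 = 11.56 mm → use 12 mm.

w = 12 mm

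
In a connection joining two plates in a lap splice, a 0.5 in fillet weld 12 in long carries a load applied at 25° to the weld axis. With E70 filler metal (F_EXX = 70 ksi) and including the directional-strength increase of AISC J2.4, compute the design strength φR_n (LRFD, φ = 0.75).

t_e = 0.707 × 0.5 = 0.3535 in; A_we = 0.3535 × 12 = 4.242 in².
Directional factor: 1.0 + 0.5 sin^1.5(25°) = 1.137.
F_nw = 0.6 × 70 × 1.137 = 47.77 ksi.
φR_n = 0.75 × 47.77 × 4.242 = 152 kips.

φR_n ≈ 152 kips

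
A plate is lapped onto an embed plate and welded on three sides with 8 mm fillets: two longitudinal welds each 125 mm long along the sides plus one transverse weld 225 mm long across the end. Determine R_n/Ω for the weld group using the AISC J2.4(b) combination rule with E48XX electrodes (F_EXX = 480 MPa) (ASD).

t_e = 0.707 × 8 = 5.656 mm.
R_nwl = 0.6 × 480 × 5.656 × 250 × 10⁻³ = 407.2 kN (longitudinal, 2 welds).
R_nwt = 0.6 × 480 × 5.656 × 225 × 10⁻³ = 366.5 kN (transverse, base value).
(i) R_nwl + R_nwt = 773.7 kN; (ii) 0.85 R_nwl + 1.5 R_nwt = 895.9 kN.
R_n = max = 895.9 kN [governs: (ii)]; R_n/Ω = 448 kN.

R_n/Ω ≈ 448 kN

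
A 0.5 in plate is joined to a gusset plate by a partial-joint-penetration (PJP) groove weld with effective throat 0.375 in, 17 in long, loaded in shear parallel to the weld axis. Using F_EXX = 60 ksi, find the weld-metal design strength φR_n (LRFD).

Effective throat (given) t_e = 0.375 in.
A_we = 0.375 × 17 = 6.375 in².
F_nw = 0.6 F_EXX = 36 ksi.
φR_n = 0.75 × 36 × 6.375 = 172.1 kip.

φR_n ≈ 172 kip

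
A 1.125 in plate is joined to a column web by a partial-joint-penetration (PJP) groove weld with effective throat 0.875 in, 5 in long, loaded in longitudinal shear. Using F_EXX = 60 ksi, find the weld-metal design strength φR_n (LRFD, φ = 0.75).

φR_n ≈ 118 kips

Effective throat (given) t_e = 0.875 in.
A_we = 0.875 × 5 = 4.375 in².
F_nw = 0.6 F_EXX = 36 ksi.
φR_n = 0.75 × 36 × 4.375 = 118.1 kips.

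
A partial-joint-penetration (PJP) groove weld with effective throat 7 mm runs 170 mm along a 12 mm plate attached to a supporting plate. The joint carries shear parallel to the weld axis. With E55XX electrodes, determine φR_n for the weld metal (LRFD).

φR_n ≈ 295 kN

E55XX → F_EXX = 550 MPa.
Effective throat (given) t_e = 7 mm.
A_we = 7 × 170 = 1190 mm².
F_nw = 0.6 F_EXX = 330 MPa.
φR_n = 0.75 × 330 × 1190 × 10⁻³ = 294.5 kN.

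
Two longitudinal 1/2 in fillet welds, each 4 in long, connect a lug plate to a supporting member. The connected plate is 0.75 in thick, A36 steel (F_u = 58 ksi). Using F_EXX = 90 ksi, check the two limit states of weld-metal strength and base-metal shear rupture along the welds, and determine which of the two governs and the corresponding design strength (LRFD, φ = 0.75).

t_e = 0.707 × 0.5 = 0.3535 in; L = 8 in.
Weld metal: φR_n = 0.75 × 0.6 × 90 × 0.3535 × 8 = 114.5 kips.
Base metal (shear rupture): φR_n = 0.75 × 0.6 × 58 × 0.75 × 8 = 156.6 kips.
Governing: weld metal.

φR_n ≈ 115 kips (weld metal governs)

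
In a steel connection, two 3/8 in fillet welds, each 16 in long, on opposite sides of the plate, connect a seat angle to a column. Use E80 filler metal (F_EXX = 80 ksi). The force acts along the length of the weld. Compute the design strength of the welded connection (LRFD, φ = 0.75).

φR_n ≈ 305 kip

Effective throat t_e = 0.707 × 0.375 = 0.2651 in.
Total length L = 32 in; A_we = 0.2651 × 32 = 8.484 in².
F_nw = 0.6 F_EXX = 0.6 × 80 = 48 ksi.
φR_n = 0.75 × 48 × 8.484 = 305.4 kip.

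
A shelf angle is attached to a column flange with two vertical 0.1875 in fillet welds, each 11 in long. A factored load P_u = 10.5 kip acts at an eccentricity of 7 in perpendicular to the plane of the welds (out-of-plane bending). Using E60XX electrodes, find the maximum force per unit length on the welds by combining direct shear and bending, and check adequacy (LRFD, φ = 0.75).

E60XX → F_EXX = 60 ksi.
L_w = 2 × 11 = 22 in; section modulus (unit throat) S = 2 × L²/6 = 40.33 in².
Direct shear f_v = P/L_w = 10.5/22 = 0.4773 kip/in.
Moment M = P × e = 10.5 × 7 = 73.5 kip·in; bending f_b = M/S = 1.822 kip/in.
f_max = √(f_v² + f_b²) = √(0.4773² + 1.822²) = 1.884 kip/in.
φr_n = 0.75 × 0.6 × 60 × (0.707 × 0.1875) = 3.579 kip/in → adequate.

f_max ≈ 1.88 kip/in; adequate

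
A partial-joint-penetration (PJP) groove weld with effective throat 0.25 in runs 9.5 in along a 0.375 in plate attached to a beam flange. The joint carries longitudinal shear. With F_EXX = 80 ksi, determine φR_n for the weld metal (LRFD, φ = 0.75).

Effective throat (given) t_e = 0.25 in.
A_we = 0.25 × 9.5 = 2.375 in².
F_nw = 0.6 F_EXX = 48 ksi.
φR_n = 0.75 × 48 × 2.375 = 85.5 kips.

φR_n ≈ 85.5 kips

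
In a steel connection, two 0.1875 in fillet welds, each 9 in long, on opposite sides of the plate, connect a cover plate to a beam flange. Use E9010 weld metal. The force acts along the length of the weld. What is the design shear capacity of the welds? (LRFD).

E90XX → F_EXX = 90 ksi.
Effective throat t_e = 0.707 × 0.1875 = 0.1326 in.
Total length L = 18 in; A_we = 0.1326 × 18 = 2.386 in².
F_nw = 0.6 F_EXX = 0.6 × 90 = 54 ksi.
φR_n = 0.75 × 54 × 2.386 = 96.64 kips.

φR_n ≈ 96.6 kips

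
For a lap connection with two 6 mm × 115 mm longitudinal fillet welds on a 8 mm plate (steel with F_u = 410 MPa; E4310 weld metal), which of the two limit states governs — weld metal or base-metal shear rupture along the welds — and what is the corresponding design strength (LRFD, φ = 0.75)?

E43XX → F_EXX = 430 MPa.
t_e = 0.707 × 6 = 4.242 mm; L = 230 mm.
Weld metal: φR_n = 0.75 × 0.6 × 430 × 4.242 × 230 × 10⁻³ = 188.8 kN.
Base metal (shear rupture): φR_n = 0.75 × 0.6 × 410 × 8 × 230 × 10⁻³ = 339.5 kN.
Governing: weld metal.

φR_n ≈ 189 kN (weld metal governs)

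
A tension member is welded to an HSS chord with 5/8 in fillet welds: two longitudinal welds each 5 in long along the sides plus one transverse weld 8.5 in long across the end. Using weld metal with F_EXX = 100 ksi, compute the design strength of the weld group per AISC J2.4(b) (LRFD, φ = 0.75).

t_e = 0.707 × 0.625 = 0.4419 in.
R_nwl = 0.6 × 100 × 0.4419 × 10 = 265.1 kips (longitudinal, 2 welds).
R_nwt = 0.6 × 100 × 0.4419 × 8.5 = 225.4 kips (transverse, base value).
(i) R_nwl + R_nwt = 490.5 kips; (ii) 0.85 R_nwl + 1.5 R_nwt = 563.4 kips.
R_n = max = 563.4 kips [governs: (ii)]; φR_n = 422.5 kips.

φR_n ≈ 423 kips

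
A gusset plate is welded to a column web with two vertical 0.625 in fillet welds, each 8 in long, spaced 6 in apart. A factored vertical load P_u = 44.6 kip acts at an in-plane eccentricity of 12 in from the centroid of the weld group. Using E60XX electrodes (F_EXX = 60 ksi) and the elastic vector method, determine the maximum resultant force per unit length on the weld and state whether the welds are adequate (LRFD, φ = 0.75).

Total weld length L_w = 16 in. Treat welds as unit-width lines.
Polar moment about centroid: J = 2[d³/12 + d(b/2)²] = 2[8³/12 + 8×3²] = 229.3 in³.
Direct shear f_v = P/L_w = 44.6 / 16 = 2.788 kip/in (vertical).
Torsion M = P·e = 44.6 × 12 = 535.2 kip·in.
Critical point at (x, y) = (3, 4) from centroid. f_tx = M·y/J = 9.335 kip/in; f_ty = M·x/J = 7.001 kip/in.
Resultant f_max = √[f_tx² + (f_v + f_ty)²] = √[9.335² + (2.788 + 7.001)²] = 13.53 kip/in.
Capacity per unit length: φr_n = 0.75 × 0.6 × 60 × (0.707 × 0.625) = 11.93 kip/in.
13.53 > 11.93 → NOT adequate.

f_max ≈ 13.5 kip/in; NOT adequate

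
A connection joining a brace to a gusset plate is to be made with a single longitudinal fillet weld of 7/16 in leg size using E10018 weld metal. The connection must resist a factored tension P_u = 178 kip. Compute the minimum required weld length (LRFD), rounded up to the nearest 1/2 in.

L = 13 in

E100XX → F_EXX = 100 ksi.
Throat t_e = 0.707 × 0.4375 = 0.3093 in.
φr_n = 0.75 × 0.6 × 100 × 0.3093 = 13.92 kip/in.
L_req = P_u / φr_n = 178 / 13.92 = 12.79 in total.
Round up → use L = 13 in.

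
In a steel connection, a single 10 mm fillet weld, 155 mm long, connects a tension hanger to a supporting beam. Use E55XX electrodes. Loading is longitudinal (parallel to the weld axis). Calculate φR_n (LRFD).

φR_n ≈ 271 kN

E55XX → F_EXX = 550 MPa.
Effective throat t_e = 0.707 × 10 = 7.07 mm.
Total length L = 155 mm; A_we = 7.07 × 155 = 1096 mm².
F_nw = 0.6 F_EXX = 0.6 × 550 = 330 MPa.
φR_n = 0.75 × 330 × 1096 × 10⁻³ = 271.2 kN.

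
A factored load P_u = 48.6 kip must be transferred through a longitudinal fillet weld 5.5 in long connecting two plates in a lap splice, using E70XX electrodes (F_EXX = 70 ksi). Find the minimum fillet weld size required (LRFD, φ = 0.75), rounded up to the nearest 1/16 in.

Total weld length L = 5.5 in.
Required throat t_e = P_u / (φ × 0.6 F_EXX × L) = 48.6 / (0.75 × 0.6 × 70 × 5.5) = 0.2805 in.
Required leg w = t_e / 0.707 = 0.3968 in → use 7/16 in.

w = 7/16 in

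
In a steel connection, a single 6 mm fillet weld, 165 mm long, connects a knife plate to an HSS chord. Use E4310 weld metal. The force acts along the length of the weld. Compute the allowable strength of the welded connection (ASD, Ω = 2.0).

E43XX → F_EXX = 430 MPa.
Effective throat t_e = 0.707 × 6 = 4.242 mm.
Total length L = 165 mm; A_we = 4.242 × 165 = 699.9 mm².
F_nw = 0.6 F_EXX = 0.6 × 430 = 258 MPa.
R_n = 258 × 699.9 × 10⁻³ = 180.6 kN; R_n/Ω = 180.6/2.0 = 90.29 kN.

R_n/Ω ≈ 90.3 kN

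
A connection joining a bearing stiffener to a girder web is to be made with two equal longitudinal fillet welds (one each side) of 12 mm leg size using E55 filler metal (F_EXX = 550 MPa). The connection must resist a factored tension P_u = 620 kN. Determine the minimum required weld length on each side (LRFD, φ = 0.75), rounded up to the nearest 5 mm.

Throat t_e = 0.707 × 12 = 8.484 mm.
φr_n = 0.75 × 0.6 × 550 × 8.484 × 10⁻³ = 2.1 kN/mm.
L_req = P_u / φr_n = 620 / 2.1 = 295.3 mm total.
Per side: 295.3 / 2 = 147.6 mm.
Round up → use L = 150 mm on each side.

L = 150 mm on each side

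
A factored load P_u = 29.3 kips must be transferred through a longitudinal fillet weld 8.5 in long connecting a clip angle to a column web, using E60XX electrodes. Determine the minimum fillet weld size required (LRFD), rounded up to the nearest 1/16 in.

E60XX → F_EXX = 60 ksi.
Total weld length L = 8.5 in.
Required throat t_e = P_u / (φ × 0.6 F_EXX × L) = 29.3 / (0.75 × 0.6 × 60 × 8.5) = 0.1277 in.
Required leg w = t_e / 0.707 = 0.1806 in → use 3/16 in.

w = 3/16 in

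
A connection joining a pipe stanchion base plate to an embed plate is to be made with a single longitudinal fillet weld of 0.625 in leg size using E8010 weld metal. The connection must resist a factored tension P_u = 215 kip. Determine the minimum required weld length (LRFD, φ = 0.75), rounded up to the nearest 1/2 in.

E80XX → F_EXX = 80 ksi.
Throat t_e = 0.707 × 0.625 = 0.4419 in.
φr_n = 0.75 × 0.6 × 80 × 0.4419 = 15.91 kip/in.
L_req = P_u / φr_n = 215 / 15.91 = 13.52 in total.
Round up → use L = 14 in.

L = 14 in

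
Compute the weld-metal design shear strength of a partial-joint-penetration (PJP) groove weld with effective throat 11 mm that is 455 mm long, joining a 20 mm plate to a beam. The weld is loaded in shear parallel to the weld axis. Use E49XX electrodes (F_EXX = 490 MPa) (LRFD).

Effective throat (given) t_e = 11 mm.
A_we = 11 × 455 = 5005 mm².
F_nw = 0.6 F_EXX = 294 MPa.
φR_n = 0.75 × 294 × 5005 × 10⁻³ = 1104 kN.

φR_n ≈ 1100 kN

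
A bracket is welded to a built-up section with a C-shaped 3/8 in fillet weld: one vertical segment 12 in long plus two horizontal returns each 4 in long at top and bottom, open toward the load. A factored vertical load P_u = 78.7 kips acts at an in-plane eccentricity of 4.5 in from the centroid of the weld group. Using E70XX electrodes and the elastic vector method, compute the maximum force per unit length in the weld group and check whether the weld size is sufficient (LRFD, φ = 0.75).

f_max ≈ 7.87 kip/in; adequate

E70XX → F_EXX = 70 ksi.
Total weld length L_w = 20 in. Treat welds as unit-width lines.
Centroid: x̄ = 2×4×2 / 20 = 0.8 in from the vertical weld.
Polar moment about centroid: J = I_x + I_y = [12³/12 + 2×4×6²] + [12×0.8² + 2(4³/12 + 4×1.2²)] = 461.9 in³.
Direct shear f_v = P/L_w = 78.7 / 20 = 3.935 kip/in (vertical).
Torsion M = P·e = 78.7 × 4.5 = 354.15 kip·in.
Critical point at (x, y) = (3.2, 6) from centroid. f_tx = M·y/J = 4.601 kip/in; f_ty = M·x/J = 2.454 kip/in.
Resultant f_max = √[f_tx² + (f_v + f_ty)²] = √[4.601² + (3.935 + 2.454)²] = 7.873 kip/in.
Capacity per unit length: φr_n = 0.75 × 0.6 × 70 × (0.707 × 0.375) = 8.351 kip/in.
7.873 ≤ 8.351 → adequate.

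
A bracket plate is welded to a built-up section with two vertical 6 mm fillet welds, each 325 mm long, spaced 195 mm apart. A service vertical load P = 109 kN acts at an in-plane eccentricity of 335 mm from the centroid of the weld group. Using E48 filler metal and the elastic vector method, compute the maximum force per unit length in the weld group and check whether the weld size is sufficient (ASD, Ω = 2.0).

f_max ≈ 683 N/mm; NOT adequate

E48XX → F_EXX = 480 MPa.
Total weld length L_w = 650 mm. Treat welds as unit-width lines.
Polar moment about centroid: J = 2[d³/12 + d(b/2)²] = 2[325³/12 + 325×97.5²] = 11900000 mm³.
Direct shear f_v = P/L_w = 109×10³ / 650 = 167.7 N/mm (vertical).
Torsion M = P·e = 109×10³ × 335 = 36515000 N·mm.
Critical point at (x, y) = (97.5, 162.5) from centroid. f_tx = M·y/J = 498.6 N/mm; f_ty = M·x/J = 299.2 N/mm.
Resultant f_max = √[f_tx² + (f_v + f_ty)²] = √[498.6² + (167.7 + 299.2)²] = 683.1 N/mm.
Capacity per unit length: r_n/Ω = (1/2.0) × 0.6 × 480 × (0.707 × 6) = 610.8 N/mm.
683.1 > 610.8 → NOT adequate.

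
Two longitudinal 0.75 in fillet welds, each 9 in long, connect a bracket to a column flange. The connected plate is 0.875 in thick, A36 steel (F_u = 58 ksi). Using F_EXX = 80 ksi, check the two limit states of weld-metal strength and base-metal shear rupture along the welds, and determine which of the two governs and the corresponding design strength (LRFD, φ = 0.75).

t_e = 0.707 × 0.75 = 0.5302 in; L = 18 in.
Weld metal: φR_n = 0.75 × 0.6 × 80 × 0.5302 × 18 = 343.6 kip.
Base metal (shear rupture): φR_n = 0.75 × 0.6 × 58 × 0.875 × 18 = 411.1 kip.
Governing: weld metal.

φR_n ≈ 344 kip (weld metal governs)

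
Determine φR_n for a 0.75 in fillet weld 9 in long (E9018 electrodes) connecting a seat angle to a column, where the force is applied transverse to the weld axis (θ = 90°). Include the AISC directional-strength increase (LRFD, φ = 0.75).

E90XX → F_EXX = 90 ksi.
t_e = 0.707 × 0.75 = 0.5302 in; A_we = 0.5302 × 9 = 4.772 in².
Directional factor: 1.0 + 0.5 sin^1.5(90°) = 1.5.
F_nw = 0.6 × 90 × 1.5 = 81 ksi.
φR_n = 0.75 × 81 × 4.772 = 289.9 kips.

φR_n ≈ 290 kips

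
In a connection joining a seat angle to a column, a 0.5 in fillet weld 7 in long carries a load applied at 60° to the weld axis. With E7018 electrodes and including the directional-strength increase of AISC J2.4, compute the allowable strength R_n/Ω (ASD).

R_n/Ω ≈ 72.9 kips

E70XX → F_EXX = 70 ksi.
t_e = 0.707 × 0.5 = 0.3535 in; A_we = 0.3535 × 7 = 2.474 in².
Directional factor: 1.0 + 0.5 sin^1.5(60°) = 1.403.
F_nw = 0.6 × 70 × 1.403 = 58.92 ksi.
R_n/Ω = (58.92 × 2.474) / 2.0 = 72.9 kips.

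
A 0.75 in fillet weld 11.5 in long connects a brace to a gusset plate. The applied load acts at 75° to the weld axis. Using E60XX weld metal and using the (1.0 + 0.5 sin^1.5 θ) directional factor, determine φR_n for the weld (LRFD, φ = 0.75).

E60XX → F_EXX = 60 ksi.
t_e = 0.707 × 0.75 = 0.5302 in; A_we = 0.5302 × 11.5 = 6.098 in².
Directional factor: 1.0 + 0.5 sin^1.5(75°) = 1.475.
F_nw = 0.6 × 60 × 1.475 = 53.09 ksi.
φR_n = 0.75 × 53.09 × 6.098 = 242.8 kip.

φR_n ≈ 243 kip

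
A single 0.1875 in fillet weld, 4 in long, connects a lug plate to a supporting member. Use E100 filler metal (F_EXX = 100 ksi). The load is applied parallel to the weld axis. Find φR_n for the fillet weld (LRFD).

Effective throat t_e = 0.707 × 0.1875 = 0.1326 in.
Total length L = 4 in; A_we = 0.1326 × 4 = 0.5302 in².
F_nw = 0.6 F_EXX = 0.6 × 100 = 60 ksi.
φR_n = 0.75 × 60 × 0.5302 = 23.86 kip.

φR_n ≈ 23.9 kip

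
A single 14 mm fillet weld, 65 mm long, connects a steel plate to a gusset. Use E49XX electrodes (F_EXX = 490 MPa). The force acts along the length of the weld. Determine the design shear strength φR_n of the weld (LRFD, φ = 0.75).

φR_n ≈ 142 kN

Effective throat t_e = 0.707 × 14 = 9.898 mm.
Total length L = 65 mm; A_we = 9.898 × 65 = 643.4 mm².
F_nw = 0.6 F_EXX = 0.6 × 490 = 294 MPa.
φR_n = 0.75 × 294 × 643.4 × 10⁻³ = 141.9 kN.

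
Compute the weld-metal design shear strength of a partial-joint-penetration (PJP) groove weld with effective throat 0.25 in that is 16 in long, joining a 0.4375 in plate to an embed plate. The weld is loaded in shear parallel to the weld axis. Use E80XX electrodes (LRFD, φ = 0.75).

φR_n ≈ 144 kip

E80XX → F_EXX = 80 ksi.
Effective throat (given) t_e = 0.25 in.
A_we = 0.25 × 16 = 4 in².
F_nw = 0.6 F_EXX = 48 ksi.
φR_n = 0.75 × 48 × 4 = 144 kip.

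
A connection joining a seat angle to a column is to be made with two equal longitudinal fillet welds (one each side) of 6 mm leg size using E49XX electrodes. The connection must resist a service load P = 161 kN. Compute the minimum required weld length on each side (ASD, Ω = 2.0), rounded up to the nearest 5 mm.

L = 130 mm on each side

E49XX → F_EXX = 490 MPa.
Throat t_e = 0.707 × 6 = 4.242 mm.
r_n/Ω = (0.6 × 490 × 4.242) / 2.0 = 623.6 N/mm = 0.6236 kN/mm.
L_req = P / (r_n/Ω) = 161 / 0.6236 = 258.2 mm total.
Per side: 258.2 / 2 = 129.1 mm.
Round up → use L = 130 mm on each side.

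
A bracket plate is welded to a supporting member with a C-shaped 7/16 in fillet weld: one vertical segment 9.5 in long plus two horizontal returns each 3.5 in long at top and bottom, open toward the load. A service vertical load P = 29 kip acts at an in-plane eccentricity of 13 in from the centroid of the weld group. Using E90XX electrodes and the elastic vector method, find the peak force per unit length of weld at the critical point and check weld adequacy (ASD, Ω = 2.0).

E90XX → F_EXX = 90 ksi.
Total weld length L_w = 16.5 in. Treat welds as unit-width lines.
Centroid: x̄ = 2×3.5×1.75 / 16.5 = 0.7424 in from the vertical weld.
Polar moment about centroid: J = I_x + I_y = [9.5³/12 + 2×3.5×4.75²] + [9.5×0.7424² + 2(3.5³/12 + 3.5×1.008²)] = 248.9 in³.
Direct shear f_v = P/L_w = 29 / 16.5 = 1.758 kip/in (vertical).
Torsion M = P·e = 29 × 13 = 377 kip·in.
Critical point at (x, y) = (2.758, 4.75) from centroid. f_tx = M·y/J = 7.195 kip/in; f_ty = M·x/J = 4.177 kip/in.
Resultant f_max = √[f_tx² + (f_v + f_ty)²] = √[7.195² + (1.758 + 4.177)²] = 9.327 kip/in.
Capacity per unit length: r_n/Ω = (1/2.0) × 0.6 × 90 × (0.707 × 0.4375) = 8.351 kip/in.
9.327 > 8.351 → NOT adequate.

f_max ≈ 9.33 kip/in; NOT adequate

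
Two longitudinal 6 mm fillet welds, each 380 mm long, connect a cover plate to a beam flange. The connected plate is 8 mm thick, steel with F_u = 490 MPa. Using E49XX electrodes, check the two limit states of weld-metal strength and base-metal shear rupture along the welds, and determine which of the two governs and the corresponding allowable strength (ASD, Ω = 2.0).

E49XX → F_EXX = 490 MPa.
t_e = 0.707 × 6 = 4.242 mm; L = 760 mm.
Weld metal: R_n/Ω = (1/2.0) × 0.6 × 490 × 4.242 × 760 × 10⁻³ = 473.9 kN.
Base metal (shear rupture): R_n/Ω = (1/2.0) × 0.6 × 490 × 8 × 760 × 10⁻³ = 893.8 kN.
Governing: weld metal.

R_n/Ω ≈ 474 kN (weld metal governs)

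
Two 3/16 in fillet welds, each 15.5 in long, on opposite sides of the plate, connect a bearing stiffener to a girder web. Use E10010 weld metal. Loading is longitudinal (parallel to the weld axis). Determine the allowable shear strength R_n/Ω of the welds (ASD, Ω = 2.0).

E100XX → F_EXX = 100 ksi.
Effective throat t_e = 0.707 × 0.1875 = 0.1326 in.
Total length L = 31 in; A_we = 0.1326 × 31 = 4.109 in².
F_nw = 0.6 F_EXX = 0.6 × 100 = 60 ksi.
R_n = 60 × 4.109 = 246.6 kip; R_n/Ω = 246.6/2.0 = 123.3 kip.

R_n/Ω ≈ 123 kip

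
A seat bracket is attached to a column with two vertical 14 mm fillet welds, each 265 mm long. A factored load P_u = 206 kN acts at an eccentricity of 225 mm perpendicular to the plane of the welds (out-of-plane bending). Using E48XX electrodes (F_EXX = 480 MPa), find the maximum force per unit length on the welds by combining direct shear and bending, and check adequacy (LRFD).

f_max ≈ 2020 N/mm; adequate

L_w = 2 × 265 = 530 mm; section modulus (unit throat) S = 2 × L²/6 = 23410 mm².
Direct shear f_v = P/L_w = 206×10³/530 = 388.7 N/mm.
Moment M = P × e = 206×10³ × 225 = 46350000 N·mm; bending f_b = M/S = 1980 N/mm.
f_max = √(f_v² + f_b²) = √(388.7² + 1980²) = 2018 N/mm.
φr_n = 0.75 × 0.6 × 480 × (0.707 × 14) = 2138 N/mm → adequate.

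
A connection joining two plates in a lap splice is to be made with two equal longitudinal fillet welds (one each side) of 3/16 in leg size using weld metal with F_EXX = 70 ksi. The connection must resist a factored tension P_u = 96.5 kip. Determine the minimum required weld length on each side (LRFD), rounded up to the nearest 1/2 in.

Throat t_e = 0.707 × 0.1875 = 0.1326 in.
φr_n = 0.75 × 0.6 × 70 × 0.1326 = 4.176 kip/in.
L_req = P_u / φr_n = 96.5 / 4.176 = 23.11 in total.
Per side: 23.11 / 2 = 11.55 in.
Round up → use L = 12 in on each side.

L = 12 in on each side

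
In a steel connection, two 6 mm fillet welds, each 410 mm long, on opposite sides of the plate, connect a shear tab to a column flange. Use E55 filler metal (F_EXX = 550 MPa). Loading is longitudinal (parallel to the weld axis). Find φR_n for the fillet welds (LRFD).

Effective throat t_e = 0.707 × 6 = 4.242 mm.
Total length L = 820 mm; A_we = 4.242 × 820 = 3478 mm².
F_nw = 0.6 F_EXX = 0.6 × 550 = 330 MPa.
φR_n = 0.75 × 330 × 3478 × 10⁻³ = 860.9 kN.

φR_n ≈ 861 kN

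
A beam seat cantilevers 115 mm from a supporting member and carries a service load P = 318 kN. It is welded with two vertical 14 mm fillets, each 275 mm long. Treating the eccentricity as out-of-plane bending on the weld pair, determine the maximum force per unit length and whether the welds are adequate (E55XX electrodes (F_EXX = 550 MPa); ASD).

L_w = 2 × 275 = 550 mm; section modulus (unit throat) S = 2 × L²/6 = 25210 mm².
Direct shear f_v = P/L_w = 318×10³/550 = 578.2 N/mm.
Moment M = P × e = 318×10³ × 115 = 36570000 N·mm; bending f_b = M/S = 1451 N/mm.
f_max = √(f_v² + f_b²) = √(578.2² + 1451²) = 1562 N/mm.
r_n/Ω = (1/2.0) × 0.6 × 550 × (0.707 × 14) = 1633 N/mm → adequate.

f_max ≈ 1560 N/mm; adequate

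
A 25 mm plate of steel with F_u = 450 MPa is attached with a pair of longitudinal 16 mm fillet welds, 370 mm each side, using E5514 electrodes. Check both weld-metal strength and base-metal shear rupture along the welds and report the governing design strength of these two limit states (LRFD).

E55XX → F_EXX = 550 MPa.
t_e = 0.707 × 16 = 11.31 mm; L = 740 mm.
Weld metal: φR_n = 0.75 × 0.6 × 550 × 11.31 × 740 × 10⁻³ = 2072 kN.
Base metal (shear rupture): φR_n = 0.75 × 0.6 × 450 × 25 × 740 × 10⁻³ = 3746 kN.
Governing: weld metal.

φR_n ≈ 2070 kN (weld metal governs)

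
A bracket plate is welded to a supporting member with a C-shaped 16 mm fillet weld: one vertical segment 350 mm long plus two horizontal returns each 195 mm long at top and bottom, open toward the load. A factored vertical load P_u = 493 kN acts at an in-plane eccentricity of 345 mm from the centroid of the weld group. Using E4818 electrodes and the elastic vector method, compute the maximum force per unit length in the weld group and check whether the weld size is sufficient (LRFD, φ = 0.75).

f_max ≈ 2560 N/mm; NOT adequate

E48XX → F_EXX = 480 MPa.
Total weld length L_w = 740 mm. Treat welds as unit-width lines.
Centroid: x̄ = 2×195×97.5 / 740 = 51.39 mm from the vertical weld.
Polar moment about centroid: J = I_x + I_y = [350³/12 + 2×195×175²] + [350×51.39² + 2(195³/12 + 195×46.11²)] = 18510000 mm³.
Direct shear f_v = P/L_w = 493×10³ / 740 = 666.2 N/mm (vertical).
Torsion M = P·e = 493×10³ × 345 = 170080000 N·mm.
Critical point at (x, y) = (143.6, 175) from centroid. f_tx = M·y/J = 1608 N/mm; f_ty = M·x/J = 1320 N/mm.
Resultant f_max = √[f_tx² + (f_v + f_ty)²] = √[1608² + (666.2 + 1320)²] = 2556 N/mm.
Capacity per unit length: φr_n = 0.75 × 0.6 × 480 × (0.707 × 16) = 2443 N/mm.
2556 > 2443 → NOT adequate.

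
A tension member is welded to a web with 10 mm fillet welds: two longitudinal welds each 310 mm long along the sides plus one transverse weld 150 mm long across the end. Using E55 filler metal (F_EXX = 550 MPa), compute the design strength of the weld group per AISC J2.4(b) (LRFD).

φR_n ≈ 1350 kN

t_e = 0.707 × 10 = 7.07 mm.
R_nwl = 0.6 × 550 × 7.07 × 620 × 10⁻³ = 1447 kN (longitudinal, 2 welds).
R_nwt = 0.6 × 550 × 7.07 × 150 × 10⁻³ = 350 kN (transverse, base value).
(i) R_nwl + R_nwt = 1796 kN; (ii) 0.85 R_nwl + 1.5 R_nwt = 1754 kN.
R_n = max = 1796 kN [governs: (i)]; φR_n = 1347 kN.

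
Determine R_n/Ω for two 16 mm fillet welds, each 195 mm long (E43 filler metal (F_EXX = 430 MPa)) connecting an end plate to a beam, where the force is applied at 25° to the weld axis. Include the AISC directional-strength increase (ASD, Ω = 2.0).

t_e = 0.707 × 16 = 11.31 mm; A_we = 11.31 × 390 = 4412 mm².
Directional factor: 1.0 + 0.5 sin^1.5(25°) = 1.137.
F_nw = 0.6 × 430 × 1.137 = 293.4 MPa.
R_n/Ω = (293.4 × 4412) / 2.0 × 10⁻³ = 647.3 kN.

R_n/Ω ≈ 647 kN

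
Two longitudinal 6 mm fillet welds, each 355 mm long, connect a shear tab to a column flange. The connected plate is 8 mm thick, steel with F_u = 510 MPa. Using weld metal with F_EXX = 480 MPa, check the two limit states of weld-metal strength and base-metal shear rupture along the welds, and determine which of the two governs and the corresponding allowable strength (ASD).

R_n/Ω ≈ 434 kN (weld metal governs)

t_e = 0.707 × 6 = 4.242 mm; L = 710 mm.
Weld metal: R_n/Ω = (1/2.0) × 0.6 × 480 × 4.242 × 710 × 10⁻³ = 433.7 kN.
Base metal (shear rupture): R_n/Ω = (1/2.0) × 0.6 × 510 × 8 × 710 × 10⁻³ = 869 kN.
Governing: weld metal.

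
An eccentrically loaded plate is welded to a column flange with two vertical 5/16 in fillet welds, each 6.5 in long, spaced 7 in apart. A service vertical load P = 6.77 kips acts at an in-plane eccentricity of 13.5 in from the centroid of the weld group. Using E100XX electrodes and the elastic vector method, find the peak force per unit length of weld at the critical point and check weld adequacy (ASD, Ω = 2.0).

E100XX → F_EXX = 100 ksi.
Total weld length L_w = 13 in. Treat welds as unit-width lines.
Polar moment about centroid: J = 2[d³/12 + d(b/2)²] = 2[6.5³/12 + 6.5×3.5²] = 205 in³.
Direct shear f_v = P/L_w = 6.77 / 13 = 0.5208 kip/in (vertical).
Torsion M = P·e = 6.77 × 13.5 = 91.395 kip·in.
Critical point at (x, y) = (3.5, 3.25) from centroid. f_tx = M·y/J = 1.449 kip/in; f_ty = M·x/J = 1.56 kip/in.
Resultant f_max = √[f_tx² + (f_v + f_ty)²] = √[1.449² + (0.5208 + 1.56)²] = 2.536 kip/in.
Capacity per unit length: r_n/Ω = (1/2.0) × 0.6 × 100 × (0.707 × 0.3125) = 6.628 kip/in.
2.536 ≤ 6.628 → adequate.

f_max ≈ 2.54 kip/in; adequate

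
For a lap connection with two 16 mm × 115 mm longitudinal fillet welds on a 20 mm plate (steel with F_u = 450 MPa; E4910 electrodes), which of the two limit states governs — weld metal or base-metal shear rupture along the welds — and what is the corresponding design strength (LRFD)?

φR_n ≈ 574 kN (weld metal governs)

E49XX → F_EXX = 490 MPa.
t_e = 0.707 × 16 = 11.31 mm; L = 230 mm.
Weld metal: φR_n = 0.75 × 0.6 × 490 × 11.31 × 230 × 10⁻³ = 573.7 kN.
Base metal (shear rupture): φR_n = 0.75 × 0.6 × 450 × 20 × 230 × 10⁻³ = 931.5 kN.
Governing: weld metal.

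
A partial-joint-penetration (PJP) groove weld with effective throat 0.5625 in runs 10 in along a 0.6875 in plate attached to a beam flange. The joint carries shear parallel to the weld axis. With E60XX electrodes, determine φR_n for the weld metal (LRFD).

E60XX → F_EXX = 60 ksi.
Effective throat (given) t_e = 0.5625 in.
A_we = 0.5625 × 10 = 5.625 in².
F_nw = 0.6 F_EXX = 36 ksi.
φR_n = 0.75 × 36 × 5.625 = 151.9 kips.

φR_n ≈ 152 kips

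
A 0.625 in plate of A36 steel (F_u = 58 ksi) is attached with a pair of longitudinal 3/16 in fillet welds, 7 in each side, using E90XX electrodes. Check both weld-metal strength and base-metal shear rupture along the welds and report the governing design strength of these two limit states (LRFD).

E90XX → F_EXX = 90 ksi.
t_e = 0.707 × 0.1875 = 0.1326 in; L = 14 in.
Weld metal: φR_n = 0.75 × 0.6 × 90 × 0.1326 × 14 = 75.16 kips.
Base metal (shear rupture): φR_n = 0.75 × 0.6 × 58 × 0.625 × 14 = 228.4 kips.
Governing: weld metal.

φR_n ≈ 75.2 kips (weld metal governs)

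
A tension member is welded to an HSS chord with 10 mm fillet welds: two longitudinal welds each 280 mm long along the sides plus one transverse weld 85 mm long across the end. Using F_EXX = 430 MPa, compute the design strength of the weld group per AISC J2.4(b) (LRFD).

t_e = 0.707 × 10 = 7.07 mm.
R_nwl = 0.6 × 430 × 7.07 × 560 × 10⁻³ = 1021 kN (longitudinal, 2 welds).
R_nwt = 0.6 × 430 × 7.07 × 85 × 10⁻³ = 155 kN (transverse, base value).
(i) R_nwl + R_nwt = 1177 kN; (ii) 0.85 R_nwl + 1.5 R_nwt = 1101 kN.
R_n = max = 1177 kN [governs: (i)]; φR_n = 882.4 kN.

φR_n ≈ 882 kN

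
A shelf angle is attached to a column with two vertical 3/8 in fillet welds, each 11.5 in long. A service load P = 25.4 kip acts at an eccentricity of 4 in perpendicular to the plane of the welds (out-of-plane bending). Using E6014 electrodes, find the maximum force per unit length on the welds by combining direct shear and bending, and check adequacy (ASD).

f_max ≈ 2.56 kip/in; adequate

E60XX → F_EXX = 60 ksi.
L_w = 2 × 11.5 = 23 in; section modulus (unit throat) S = 2 × L²/6 = 44.08 in².
Direct shear f_v = P/L_w = 25.4/23 = 1.104 kip/in.
Moment M = P × e = 25.4 × 4 = 101.6 kip·in; bending f_b = M/S = 2.305 kip/in.
f_max = √(f_v² + f_b²) = √(1.104² + 2.305²) = 2.556 kip/in.
r_n/Ω = (1/2.0) × 0.6 × 60 × (0.707 × 0.375) = 4.772 kip/in → adequate.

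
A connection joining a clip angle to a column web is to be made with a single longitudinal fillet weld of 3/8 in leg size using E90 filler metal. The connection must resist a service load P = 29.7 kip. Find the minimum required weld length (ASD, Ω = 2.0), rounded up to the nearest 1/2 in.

L = 4.5 in

E90XX → F_EXX = 90 ksi.
Throat t_e = 0.707 × 0.375 = 0.2651 in.
r_n/Ω = (0.6 × 90 × 0.2651) / 2.0 = 7.158 kip/in.
L_req = P / (r_n/Ω) = 29.7 / 7.158 = 4.149 in total.
Round up → use L = 4.5 in.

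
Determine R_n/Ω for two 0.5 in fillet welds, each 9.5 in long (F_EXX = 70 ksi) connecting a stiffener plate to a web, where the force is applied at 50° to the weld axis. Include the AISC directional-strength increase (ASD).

t_e = 0.707 × 0.5 = 0.3535 in; A_we = 0.3535 × 19 = 6.716 in².
Directional factor: 1.0 + 0.5 sin^1.5(50°) = 1.335.
F_nw = 0.6 × 70 × 1.335 = 56.08 ksi.
R_n/Ω = (56.08 × 6.716) / 2.0 = 188.3 kips.

R_n/Ω ≈ 188 kips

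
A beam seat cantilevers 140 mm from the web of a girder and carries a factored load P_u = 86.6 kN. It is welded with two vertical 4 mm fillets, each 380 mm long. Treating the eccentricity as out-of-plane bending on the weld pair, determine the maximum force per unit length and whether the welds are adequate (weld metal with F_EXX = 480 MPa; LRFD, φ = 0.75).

L_w = 2 × 380 = 760 mm; section modulus (unit throat) S = 2 × L²/6 = 48130 mm².
Direct shear f_v = P/L_w = 86.6×10³/760 = 113.9 N/mm.
Moment M = P × e = 86.6×10³ × 140 = 12124000 N·mm; bending f_b = M/S = 251.9 N/mm.
f_max = √(f_v² + f_b²) = √(113.9² + 251.9²) = 276.5 N/mm.
φr_n = 0.75 × 0.6 × 480 × (0.707 × 4) = 610.8 N/mm → adequate.

f_max ≈ 276 N/mm; adequate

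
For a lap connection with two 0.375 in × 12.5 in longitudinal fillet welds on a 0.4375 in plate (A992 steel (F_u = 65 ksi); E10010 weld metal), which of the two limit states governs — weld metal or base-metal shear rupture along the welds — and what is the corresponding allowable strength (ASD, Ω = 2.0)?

R_n/Ω ≈ 199 kip (weld metal governs)

E100XX → F_EXX = 100 ksi.
t_e = 0.707 × 0.375 = 0.2651 in; L = 25 in.
Weld metal: R_n/Ω = (1/2.0) × 0.6 × 100 × 0.2651 × 25 = 198.8 kip.
Base metal (shear rupture): R_n/Ω = (1/2.0) × 0.6 × 65 × 0.4375 × 25 = 213.3 kip.
Governing: weld metal.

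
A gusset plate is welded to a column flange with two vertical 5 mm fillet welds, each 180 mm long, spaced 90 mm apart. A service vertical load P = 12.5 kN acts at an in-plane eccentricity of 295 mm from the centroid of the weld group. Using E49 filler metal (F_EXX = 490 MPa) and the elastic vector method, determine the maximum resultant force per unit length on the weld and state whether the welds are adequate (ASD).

f_max ≈ 236 N/mm; adequate

Total weld length L_w = 360 mm. Treat welds as unit-width lines.
Polar moment about centroid: J = 2[d³/12 + d(b/2)²] = 2[180³/12 + 180×45²] = 1701000 mm³.
Direct shear f_v = P/L_w = 12.5×10³ / 360 = 34.72 N/mm (vertical).
Torsion M = P·e = 12.5×10³ × 295 = 3687500 N·mm.
Critical point at (x, y) = (45, 90) from centroid. f_tx = M·y/J = 195.1 N/mm; f_ty = M·x/J = 97.55 N/mm.
Resultant f_max = √[f_tx² + (f_v + f_ty)²] = √[195.1² + (34.72 + 97.55)²] = 235.7 N/mm.
Capacity per unit length: r_n/Ω = (1/2.0) × 0.6 × 490 × (0.707 × 5) = 519.6 N/mm.
235.7 ≤ 519.6 → adequate.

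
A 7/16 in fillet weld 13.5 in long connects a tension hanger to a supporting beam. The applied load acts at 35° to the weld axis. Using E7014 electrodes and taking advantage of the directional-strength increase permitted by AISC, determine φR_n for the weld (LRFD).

E70XX → F_EXX = 70 ksi.
t_e = 0.707 × 0.4375 = 0.3093 in; A_we = 0.3093 × 13.5 = 4.176 in².
Directional factor: 1.0 + 0.5 sin^1.5(35°) = 1.217.
F_nw = 0.6 × 70 × 1.217 = 51.12 ksi.
φR_n = 0.75 × 51.12 × 4.176 = 160.1 kip.

φR_n ≈ 160 kip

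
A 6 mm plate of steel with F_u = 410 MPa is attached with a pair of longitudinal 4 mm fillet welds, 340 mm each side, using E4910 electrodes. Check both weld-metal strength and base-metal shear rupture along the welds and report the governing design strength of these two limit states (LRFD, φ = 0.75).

φR_n ≈ 424 kN (weld metal governs)

E49XX → F_EXX = 490 MPa.
t_e = 0.707 × 4 = 2.828 mm; L = 680 mm.
Weld metal: φR_n = 0.75 × 0.6 × 490 × 2.828 × 680 × 10⁻³ = 424 kN.
Base metal (shear rupture): φR_n = 0.75 × 0.6 × 410 × 6 × 680 × 10⁻³ = 752.8 kN.
Governing: weld metal.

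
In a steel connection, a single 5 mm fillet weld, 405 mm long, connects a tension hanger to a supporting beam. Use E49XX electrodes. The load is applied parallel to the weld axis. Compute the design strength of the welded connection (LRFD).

φR_n ≈ 316 kN

E49XX → F_EXX = 490 MPa.
Effective throat t_e = 0.707 × 5 = 3.535 mm.
Total length L = 405 mm; A_we = 3.535 × 405 = 1432 mm².
F_nw = 0.6 F_EXX = 0.6 × 490 = 294 MPa.
φR_n = 0.75 × 294 × 1432 × 10⁻³ = 315.7 kN.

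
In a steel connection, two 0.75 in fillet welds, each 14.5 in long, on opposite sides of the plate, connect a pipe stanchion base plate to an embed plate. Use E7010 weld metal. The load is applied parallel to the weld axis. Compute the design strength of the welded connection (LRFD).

E70XX → F_EXX = 70 ksi.
Effective throat t_e = 0.707 × 0.75 = 0.5302 in.
Total length L = 29 in; A_we = 0.5302 × 29 = 15.38 in².
F_nw = 0.6 F_EXX = 0.6 × 70 = 42 ksi.
φR_n = 0.75 × 42 × 15.38 = 484.4 kip.

φR_n ≈ 484 kip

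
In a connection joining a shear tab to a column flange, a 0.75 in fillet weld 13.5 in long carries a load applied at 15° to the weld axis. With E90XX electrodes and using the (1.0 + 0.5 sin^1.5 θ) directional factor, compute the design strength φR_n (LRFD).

φR_n ≈ 309 kips

E90XX → F_EXX = 90 ksi.
t_e = 0.707 × 0.75 = 0.5302 in; A_we = 0.5302 × 13.5 = 7.158 in².
Directional factor: 1.0 + 0.5 sin^1.5(15°) = 1.066.
F_nw = 0.6 × 90 × 1.066 = 57.56 ksi.
φR_n = 0.75 × 57.56 × 7.158 = 309 kips.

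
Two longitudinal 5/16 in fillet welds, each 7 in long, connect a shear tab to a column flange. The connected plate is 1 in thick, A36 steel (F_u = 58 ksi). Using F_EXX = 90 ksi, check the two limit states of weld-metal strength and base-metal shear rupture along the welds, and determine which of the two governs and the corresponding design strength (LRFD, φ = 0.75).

t_e = 0.707 × 0.3125 = 0.2209 in; L = 14 in.
Weld metal: φR_n = 0.75 × 0.6 × 90 × 0.2209 × 14 = 125.3 kip.
Base metal (shear rupture): φR_n = 0.75 × 0.6 × 58 × 1 × 14 = 365.4 kip.
Governing: weld metal.

φR_n ≈ 125 kip (weld metal governs)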